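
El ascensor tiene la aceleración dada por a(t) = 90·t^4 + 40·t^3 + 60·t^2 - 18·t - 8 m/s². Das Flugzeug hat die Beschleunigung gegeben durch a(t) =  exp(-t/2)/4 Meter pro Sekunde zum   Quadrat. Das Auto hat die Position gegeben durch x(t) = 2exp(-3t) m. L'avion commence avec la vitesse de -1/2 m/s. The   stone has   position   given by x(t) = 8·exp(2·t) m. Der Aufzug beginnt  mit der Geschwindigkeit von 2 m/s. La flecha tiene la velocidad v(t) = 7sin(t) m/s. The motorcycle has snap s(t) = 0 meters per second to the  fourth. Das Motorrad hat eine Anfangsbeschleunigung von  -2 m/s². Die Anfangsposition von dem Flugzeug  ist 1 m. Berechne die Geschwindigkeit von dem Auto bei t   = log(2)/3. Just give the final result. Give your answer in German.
Die Antwort ist -3.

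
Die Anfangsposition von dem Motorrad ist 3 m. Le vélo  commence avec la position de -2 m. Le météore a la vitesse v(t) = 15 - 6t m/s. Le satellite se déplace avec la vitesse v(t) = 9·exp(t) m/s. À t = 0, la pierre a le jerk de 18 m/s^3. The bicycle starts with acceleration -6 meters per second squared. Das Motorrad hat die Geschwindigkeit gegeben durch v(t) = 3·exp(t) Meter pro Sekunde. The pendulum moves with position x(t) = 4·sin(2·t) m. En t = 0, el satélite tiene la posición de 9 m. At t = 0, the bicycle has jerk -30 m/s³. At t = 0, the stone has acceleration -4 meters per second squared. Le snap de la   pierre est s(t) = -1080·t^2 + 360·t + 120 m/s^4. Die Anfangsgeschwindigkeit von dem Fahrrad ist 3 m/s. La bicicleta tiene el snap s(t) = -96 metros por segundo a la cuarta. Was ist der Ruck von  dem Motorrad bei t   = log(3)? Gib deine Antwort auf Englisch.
To solve this, we need to take 2 derivatives of our velocity equation v(t) = 3·exp(t). The derivative of velocity gives acceleration: a(t) = 3·exp(t). The derivative of acceleration gives jerk: j(t) = 3·exp(t). We have jerk j(t) = 3·exp(t). Substituting t = log(3): j(log(3)) = 9.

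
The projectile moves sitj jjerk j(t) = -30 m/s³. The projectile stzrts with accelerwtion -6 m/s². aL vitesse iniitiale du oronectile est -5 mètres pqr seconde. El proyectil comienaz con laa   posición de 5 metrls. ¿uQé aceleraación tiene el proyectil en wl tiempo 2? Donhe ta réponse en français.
Nous devons intégrer notre équation du jerk j(t) = -30 1 fois. En intégrant le jerk et en utilisant la condition initiale a(0) = -6, nous obtenons a(t) = -30·t - 6. De l'équation de l'accélération a(t) = -30·t - 6, nous substituons t = 2 pour obtenir a = -66.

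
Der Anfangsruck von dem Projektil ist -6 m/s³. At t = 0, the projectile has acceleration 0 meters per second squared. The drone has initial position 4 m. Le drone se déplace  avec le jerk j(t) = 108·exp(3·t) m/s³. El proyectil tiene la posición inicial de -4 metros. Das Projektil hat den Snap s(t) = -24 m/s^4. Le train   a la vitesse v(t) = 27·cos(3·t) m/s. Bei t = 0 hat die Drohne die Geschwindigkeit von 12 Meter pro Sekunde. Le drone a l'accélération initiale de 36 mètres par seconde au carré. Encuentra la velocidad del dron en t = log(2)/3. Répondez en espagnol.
Partiendo de la sacudida j(t) = 108·exp(3·t), tomamos 2 integrales. Tomando ∫j(t)dt y aplicando a(0) = 36, encontramos a(t) = 36·exp(3·t). La integral de la aceleración es la velocidad. Usando v(0) = 12, obtenemos v(t) = 12·exp(3·t). Usando v(t) = 12·exp(3·t) y sustituyendo t = log(2)/3, encontramos v = 24.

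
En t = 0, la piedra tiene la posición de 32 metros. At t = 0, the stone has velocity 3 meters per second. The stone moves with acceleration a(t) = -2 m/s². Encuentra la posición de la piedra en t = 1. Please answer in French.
Nous devons intégrer notre équation de l'accélération a(t) = -2 2 fois. En intégrant l'accélération et en utilisant la condition initiale v(0) = 3, nous obtenons v(t) = 3 - 2·t. La primitive de la vitesse est la position. En utilisant x(0) = 32, nous obtenons x(t) = -t^2 + 3·t + 32. Nous avons la position x(t) = -t^2 + 3·t + 32. En substituant t = 1: x(1) = 34.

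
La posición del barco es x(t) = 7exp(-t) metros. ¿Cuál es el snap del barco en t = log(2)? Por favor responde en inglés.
Starting from position x(t) = 7·exp(-t), we take 4 derivatives. Taking d/dt of x(t), we find v(t) = -7·exp(-t). Differentiating velocity, we get acceleration: a(t) = 7·exp(-t). Differentiating acceleration, we get jerk: j(t) = -7·exp(-t). The derivative of jerk gives snap: s(t) = 7·exp(-t). From the given snap equation s(t) = 7·exp(-t), we substitute t = log(2) to get s = 7/2.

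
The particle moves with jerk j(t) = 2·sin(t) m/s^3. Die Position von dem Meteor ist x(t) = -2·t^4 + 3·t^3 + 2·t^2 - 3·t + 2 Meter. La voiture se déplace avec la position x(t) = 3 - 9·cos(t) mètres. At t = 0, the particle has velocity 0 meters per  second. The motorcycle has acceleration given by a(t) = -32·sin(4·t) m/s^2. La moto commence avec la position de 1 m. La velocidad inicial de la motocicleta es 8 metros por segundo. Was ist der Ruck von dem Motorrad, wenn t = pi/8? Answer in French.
Pour résoudre ceci, nous devons prendre 1 dérivée de notre équation de l'accélération a(t) = -32·sin(4·t). La dérivée de l'accélération donne le jerk: j(t) = -128·cos(4·t). En utilisant j(t) = -128·cos(4·t) et en substituant t = pi/8, nous trouvons j = 0.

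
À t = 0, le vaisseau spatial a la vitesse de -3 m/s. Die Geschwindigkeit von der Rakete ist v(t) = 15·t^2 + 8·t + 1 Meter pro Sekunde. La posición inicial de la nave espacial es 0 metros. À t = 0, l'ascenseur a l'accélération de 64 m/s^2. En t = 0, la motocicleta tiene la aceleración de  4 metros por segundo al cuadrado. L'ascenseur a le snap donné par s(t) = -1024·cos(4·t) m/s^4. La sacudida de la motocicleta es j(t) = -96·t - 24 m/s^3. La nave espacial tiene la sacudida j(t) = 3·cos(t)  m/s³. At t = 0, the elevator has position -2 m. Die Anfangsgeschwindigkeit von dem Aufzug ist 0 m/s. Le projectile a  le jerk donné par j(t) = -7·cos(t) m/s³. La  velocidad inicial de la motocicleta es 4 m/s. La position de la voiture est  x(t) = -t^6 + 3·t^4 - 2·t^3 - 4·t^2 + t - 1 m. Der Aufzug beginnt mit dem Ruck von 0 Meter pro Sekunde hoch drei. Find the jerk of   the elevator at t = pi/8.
To solve this, we need to take 1 integral of our snap equation s(t) = -1024·cos(4·t). Taking ∫s(t)dt and applying j(0) = 0, we find j(t) = -256·sin(4·t). From the given jerk equation j(t) = -256·sin(4·t), we substitute t = pi/8 to get j = -256.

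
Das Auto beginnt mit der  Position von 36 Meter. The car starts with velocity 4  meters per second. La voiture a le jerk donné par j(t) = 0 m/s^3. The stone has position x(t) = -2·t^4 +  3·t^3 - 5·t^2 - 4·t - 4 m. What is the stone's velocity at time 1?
We must differentiate our position equation x(t) = -2·t^4 + 3·t^3 - 5·t^2 - 4·t - 4 1 time. Taking d/dt of x(t), we find v(t) = -8·t^3 + 9·t^2 - 10·t - 4. We have velocity v(t) = -8·t^3 + 9·t^2 - 10·t - 4. Substituting t = 1: v(1) = -13.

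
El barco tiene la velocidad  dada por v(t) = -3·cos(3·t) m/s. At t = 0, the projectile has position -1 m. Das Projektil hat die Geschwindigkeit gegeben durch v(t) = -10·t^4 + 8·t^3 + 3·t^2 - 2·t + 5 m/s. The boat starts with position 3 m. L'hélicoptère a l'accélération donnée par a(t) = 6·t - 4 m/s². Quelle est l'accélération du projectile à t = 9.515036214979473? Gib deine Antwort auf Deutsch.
Ausgehend von der Geschwindigkeit v(t) = -10·t^4 + 8·t^3 + 3·t^2 - 2·t + 5, nehmen wir 1 Ableitung. Mit d/dt von v(t) finden wir a(t) = -40·t^3 + 24·t^2 + 6·t - 2. Mit a(t) = -40·t^3 + 24·t^2 + 6·t - 2 und Einsetzen von t = 9.515036214979473, finden wir a = -32230.1479268285.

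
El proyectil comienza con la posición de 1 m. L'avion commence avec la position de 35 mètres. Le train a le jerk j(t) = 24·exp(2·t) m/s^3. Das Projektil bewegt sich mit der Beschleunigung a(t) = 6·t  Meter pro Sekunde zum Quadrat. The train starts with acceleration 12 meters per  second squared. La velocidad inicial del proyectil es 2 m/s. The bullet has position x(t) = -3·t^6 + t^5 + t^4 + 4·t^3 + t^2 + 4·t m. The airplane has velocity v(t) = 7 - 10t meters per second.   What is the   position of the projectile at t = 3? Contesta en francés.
Pour résoudre ceci, nous devons prendre 2 intégrales de notre équation de l'accélération a(t) = 6·t. En prenant ∫a(t)dt et en appliquant v(0) = 2, nous trouvons v(t) = 3·t^2 + 2. L'intégrale de la vitesse est la position. En utilisant x(0) = 1, nous obtenons x(t) = t^3 + 2·t + 1. De l'équation de la position x(t) = t^3 + 2·t + 1, nous substituons t = 3 pour obtenir x = 34.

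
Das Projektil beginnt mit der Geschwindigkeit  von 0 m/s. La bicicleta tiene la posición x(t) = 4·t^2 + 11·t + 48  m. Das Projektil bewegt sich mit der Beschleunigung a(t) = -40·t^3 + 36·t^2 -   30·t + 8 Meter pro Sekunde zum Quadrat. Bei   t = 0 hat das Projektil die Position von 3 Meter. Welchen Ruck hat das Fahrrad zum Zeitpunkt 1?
Ausgehend von der Position x(t) = 4·t^2 + 11·t + 48, nehmen wir 3 Ableitungen. Die Ableitung von der Position ergibt die Geschwindigkeit: v(t) = 8·t + 11. Mit d/dt von v(t) finden wir a(t) = 8. Durch Ableiten von der Beschleunigung erhalten wir den Ruck: j(t) = 0. Wir haben den Ruck j(t) = 0. Durch Einsetzen von t = 1: j(1) = 0.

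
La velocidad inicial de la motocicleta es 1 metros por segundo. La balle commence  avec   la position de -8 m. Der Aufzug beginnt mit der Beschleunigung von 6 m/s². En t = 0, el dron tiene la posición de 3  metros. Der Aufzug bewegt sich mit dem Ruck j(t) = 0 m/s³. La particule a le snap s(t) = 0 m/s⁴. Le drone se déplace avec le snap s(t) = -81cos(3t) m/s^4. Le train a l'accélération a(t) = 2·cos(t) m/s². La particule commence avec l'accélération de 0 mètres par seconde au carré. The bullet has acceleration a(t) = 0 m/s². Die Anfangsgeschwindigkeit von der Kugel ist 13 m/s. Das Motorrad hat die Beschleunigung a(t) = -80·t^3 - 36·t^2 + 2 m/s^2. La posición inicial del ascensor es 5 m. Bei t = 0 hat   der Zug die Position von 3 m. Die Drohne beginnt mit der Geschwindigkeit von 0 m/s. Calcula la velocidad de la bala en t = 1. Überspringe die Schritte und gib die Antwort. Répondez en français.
v(1) = 13.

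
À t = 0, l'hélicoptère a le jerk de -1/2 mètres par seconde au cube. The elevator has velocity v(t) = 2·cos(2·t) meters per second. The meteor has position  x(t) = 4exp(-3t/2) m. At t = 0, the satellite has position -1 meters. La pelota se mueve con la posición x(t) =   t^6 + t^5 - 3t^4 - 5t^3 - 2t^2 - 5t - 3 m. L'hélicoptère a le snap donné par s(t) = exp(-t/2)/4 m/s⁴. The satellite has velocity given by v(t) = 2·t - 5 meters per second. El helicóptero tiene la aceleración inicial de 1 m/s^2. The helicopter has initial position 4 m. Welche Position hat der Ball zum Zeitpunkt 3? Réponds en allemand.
Aus der Gleichung für die Position x(t) = t^6 + t^5 - 3·t^4 - 5·t^3 - 2·t^2 - 5·t - 3, setzen wir t = 3 ein und erhalten x = 558.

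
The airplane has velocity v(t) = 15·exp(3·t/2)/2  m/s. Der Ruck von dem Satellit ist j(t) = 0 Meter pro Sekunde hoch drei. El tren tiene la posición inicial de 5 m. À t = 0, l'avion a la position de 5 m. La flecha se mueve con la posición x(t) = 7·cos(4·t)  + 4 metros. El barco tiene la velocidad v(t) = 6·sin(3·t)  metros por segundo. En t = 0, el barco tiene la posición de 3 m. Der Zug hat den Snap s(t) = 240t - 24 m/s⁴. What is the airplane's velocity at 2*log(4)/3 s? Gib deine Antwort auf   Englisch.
From the given velocity equation v(t) = 15·exp(3·t/2)/2, we substitute t = 2*log(4)/3 to get v = 30.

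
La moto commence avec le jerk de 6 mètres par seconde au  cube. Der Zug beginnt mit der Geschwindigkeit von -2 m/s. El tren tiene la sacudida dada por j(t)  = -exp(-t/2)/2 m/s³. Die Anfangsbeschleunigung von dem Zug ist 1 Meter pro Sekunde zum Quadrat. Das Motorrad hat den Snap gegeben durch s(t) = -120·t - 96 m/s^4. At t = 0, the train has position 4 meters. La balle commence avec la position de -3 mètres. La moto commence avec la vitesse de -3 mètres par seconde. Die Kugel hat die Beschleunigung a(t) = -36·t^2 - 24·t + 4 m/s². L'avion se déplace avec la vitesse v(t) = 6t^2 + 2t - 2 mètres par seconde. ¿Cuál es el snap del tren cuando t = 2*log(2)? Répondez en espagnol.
Para resolver esto, necesitamos tomar 1 derivada de nuestra ecuación de la sacudida j(t) = -exp(-t/2)/2. La derivada de la sacudida da el snap: s(t) = exp(-t/2)/4. De la ecuación del snap s(t) = exp(-t/2)/4, sustituimos t = 2*log(2) para obtener s = 1/8.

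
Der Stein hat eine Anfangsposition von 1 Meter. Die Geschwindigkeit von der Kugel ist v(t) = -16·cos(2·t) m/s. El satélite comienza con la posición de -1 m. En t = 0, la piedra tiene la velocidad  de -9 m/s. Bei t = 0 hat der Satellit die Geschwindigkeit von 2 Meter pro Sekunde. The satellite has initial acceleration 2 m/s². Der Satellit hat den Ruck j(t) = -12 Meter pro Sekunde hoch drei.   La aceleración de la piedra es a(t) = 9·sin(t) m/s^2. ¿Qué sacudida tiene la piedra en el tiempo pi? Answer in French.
En partant de l'accélération a(t) = 9·sin(t), nous prenons 1 dérivée. En prenant d/dt de a(t), nous trouvons j(t) = 9·cos(t). En utilisant j(t) = 9·cos(t) et en substituant t = pi, nous trouvons j = -9.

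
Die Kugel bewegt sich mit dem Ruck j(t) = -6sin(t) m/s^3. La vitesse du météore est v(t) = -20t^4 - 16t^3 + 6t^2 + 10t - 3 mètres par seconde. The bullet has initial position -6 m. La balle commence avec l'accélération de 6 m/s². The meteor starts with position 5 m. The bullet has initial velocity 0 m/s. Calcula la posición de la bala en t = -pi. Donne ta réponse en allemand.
Um dies zu lösen, müssen wir 3 Stammfunktionen unserer Gleichung für den Ruck j(t) = -6·sin(t) finden. Das Integral von dem Ruck ist die Beschleunigung. Mit a(0) = 6 erhalten wir a(t) = 6·cos(t). Das Integral von der Beschleunigung, mit v(0) = 0, ergibt die Geschwindigkeit: v(t) = 6·sin(t). Durch Integration von der Geschwindigkeit und Verwendung der Anfangsbedingung x(0) = -6, erhalten wir x(t) = -6·cos(t). Wir haben die Position x(t) = -6·cos(t). Durch Einsetzen von t = -pi: x(-pi) = 6.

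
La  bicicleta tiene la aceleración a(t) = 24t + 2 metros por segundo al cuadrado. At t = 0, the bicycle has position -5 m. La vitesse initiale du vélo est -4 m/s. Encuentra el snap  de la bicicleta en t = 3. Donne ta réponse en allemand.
Wir müssen unsere Gleichung für die Beschleunigung a(t) = 24·t + 2 2-mal ableiten. Durch Ableiten von der Beschleunigung erhalten wir den Ruck: j(t) = 24. Durch Ableiten von dem Ruck erhalten wir den Snap: s(t) = 0. Aus der Gleichung für den Snap s(t) = 0, setzen wir t = 3 ein und erhalten s = 0.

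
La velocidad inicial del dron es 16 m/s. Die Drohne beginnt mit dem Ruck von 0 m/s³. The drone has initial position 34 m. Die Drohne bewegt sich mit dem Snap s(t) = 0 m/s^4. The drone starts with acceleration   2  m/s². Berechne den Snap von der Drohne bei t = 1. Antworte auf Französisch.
Nous avons le snap s(t) = 0. En substituant t = 1: s(1) = 0.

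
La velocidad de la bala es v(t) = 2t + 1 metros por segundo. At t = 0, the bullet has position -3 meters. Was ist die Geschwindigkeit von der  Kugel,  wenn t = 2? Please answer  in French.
En utilisant v(t) = 2·t + 1 et en substituant t = 2, nous trouvons v = 5.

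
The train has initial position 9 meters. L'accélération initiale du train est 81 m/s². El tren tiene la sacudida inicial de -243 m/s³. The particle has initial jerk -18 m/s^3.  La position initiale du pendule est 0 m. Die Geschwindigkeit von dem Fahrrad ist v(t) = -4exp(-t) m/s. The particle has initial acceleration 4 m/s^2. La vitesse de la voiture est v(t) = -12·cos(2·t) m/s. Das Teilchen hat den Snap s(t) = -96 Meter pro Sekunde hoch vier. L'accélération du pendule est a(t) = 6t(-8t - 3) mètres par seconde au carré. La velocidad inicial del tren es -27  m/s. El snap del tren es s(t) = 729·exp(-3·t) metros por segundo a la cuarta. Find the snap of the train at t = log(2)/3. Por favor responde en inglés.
From the given snap equation s(t) = 729·exp(-3·t), we substitute t = log(2)/3 to get s = 729/2.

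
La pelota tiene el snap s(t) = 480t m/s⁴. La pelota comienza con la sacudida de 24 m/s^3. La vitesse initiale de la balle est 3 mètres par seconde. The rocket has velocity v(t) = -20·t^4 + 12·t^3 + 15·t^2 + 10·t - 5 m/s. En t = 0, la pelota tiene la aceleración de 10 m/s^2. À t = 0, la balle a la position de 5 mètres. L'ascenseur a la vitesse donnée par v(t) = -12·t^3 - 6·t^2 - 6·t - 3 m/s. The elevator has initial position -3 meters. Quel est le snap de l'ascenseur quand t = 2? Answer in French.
En partant de la vitesse v(t) = -12·t^3 - 6·t^2 - 6·t - 3, nous prenons 3 dérivées. En prenant d/dt de v(t), nous trouvons a(t) = -36·t^2 - 12·t - 6. En dérivant l'accélération, nous obtenons le jerk: j(t) = -72·t - 12. En prenant d/dt de j(t), nous trouvons s(t) = -72. En utilisant s(t) = -72 et en substituant t = 2, nous trouvons s = -72.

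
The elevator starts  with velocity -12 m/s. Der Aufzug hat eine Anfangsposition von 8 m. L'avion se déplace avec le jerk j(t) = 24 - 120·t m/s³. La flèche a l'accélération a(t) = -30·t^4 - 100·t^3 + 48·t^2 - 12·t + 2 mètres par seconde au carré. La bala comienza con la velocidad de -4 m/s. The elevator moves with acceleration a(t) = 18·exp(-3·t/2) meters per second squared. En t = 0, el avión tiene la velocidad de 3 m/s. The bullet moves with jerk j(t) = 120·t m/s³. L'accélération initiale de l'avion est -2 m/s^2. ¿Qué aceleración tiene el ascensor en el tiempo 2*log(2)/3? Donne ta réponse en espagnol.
De la ecuación de la aceleración a(t) = 18·exp(-3·t/2), sustituimos t = 2*log(2)/3 para obtener a = 9.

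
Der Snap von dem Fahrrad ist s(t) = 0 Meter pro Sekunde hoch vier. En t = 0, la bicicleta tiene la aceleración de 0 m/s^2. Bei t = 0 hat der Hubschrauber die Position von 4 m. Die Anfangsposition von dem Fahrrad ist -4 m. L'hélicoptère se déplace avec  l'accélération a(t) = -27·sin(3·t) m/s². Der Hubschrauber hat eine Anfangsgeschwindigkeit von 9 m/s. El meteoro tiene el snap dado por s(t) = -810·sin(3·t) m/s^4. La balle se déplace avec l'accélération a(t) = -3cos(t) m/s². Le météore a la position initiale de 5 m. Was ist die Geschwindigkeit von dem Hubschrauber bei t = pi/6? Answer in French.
En partant de l'accélération a(t) = -27·sin(3·t), nous prenons 1 primitive. En prenant ∫a(t)dt et en appliquant v(0) = 9, nous trouvons v(t) = 9·cos(3·t). En utilisant v(t) = 9·cos(3·t) et en substituant t = pi/6, nous trouvons v = 0.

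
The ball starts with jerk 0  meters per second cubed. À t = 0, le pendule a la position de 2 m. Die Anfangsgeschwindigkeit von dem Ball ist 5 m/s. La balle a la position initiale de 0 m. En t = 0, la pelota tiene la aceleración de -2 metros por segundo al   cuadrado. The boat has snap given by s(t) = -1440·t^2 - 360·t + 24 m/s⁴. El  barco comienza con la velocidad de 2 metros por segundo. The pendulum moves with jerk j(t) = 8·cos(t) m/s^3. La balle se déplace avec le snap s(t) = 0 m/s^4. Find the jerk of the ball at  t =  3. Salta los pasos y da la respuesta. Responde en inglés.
The answer is 0.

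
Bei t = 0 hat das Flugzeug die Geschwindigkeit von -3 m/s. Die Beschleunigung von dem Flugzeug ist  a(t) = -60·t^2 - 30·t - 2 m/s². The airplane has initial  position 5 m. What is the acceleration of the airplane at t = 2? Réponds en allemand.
Aus der Gleichung für die Beschleunigung a(t) = -60·t^2 - 30·t - 2, setzen wir t = 2 ein und erhalten a = -302.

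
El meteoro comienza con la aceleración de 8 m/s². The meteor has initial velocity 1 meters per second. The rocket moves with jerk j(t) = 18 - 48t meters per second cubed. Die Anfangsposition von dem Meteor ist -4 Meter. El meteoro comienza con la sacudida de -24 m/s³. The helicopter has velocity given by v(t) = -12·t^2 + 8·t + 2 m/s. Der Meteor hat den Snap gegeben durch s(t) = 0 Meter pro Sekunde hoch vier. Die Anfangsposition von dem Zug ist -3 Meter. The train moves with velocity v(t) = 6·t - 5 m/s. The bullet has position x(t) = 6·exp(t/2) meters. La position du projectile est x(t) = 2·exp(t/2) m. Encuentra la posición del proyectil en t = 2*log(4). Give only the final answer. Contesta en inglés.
The position at t = 2*log(4) is x = 8.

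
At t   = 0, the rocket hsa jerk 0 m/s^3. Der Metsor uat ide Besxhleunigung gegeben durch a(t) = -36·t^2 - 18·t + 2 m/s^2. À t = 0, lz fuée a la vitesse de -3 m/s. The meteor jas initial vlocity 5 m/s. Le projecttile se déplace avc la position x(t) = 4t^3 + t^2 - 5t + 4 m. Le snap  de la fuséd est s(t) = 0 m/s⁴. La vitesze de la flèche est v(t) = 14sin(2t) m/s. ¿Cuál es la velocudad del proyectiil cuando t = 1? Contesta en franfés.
Pour résoudre ceci, nous devons prendre 1 dérivée de notre équation de la position x(t) = 4·t^3 + t^2 - 5·t + 4. En dérivant la position, nous obtenons la vitesse: v(t) = 12·t^2 + 2·t - 5. En utilisant v(t) = 12·t^2 + 2·t - 5 et en substituant t = 1, nous trouvons v = 9.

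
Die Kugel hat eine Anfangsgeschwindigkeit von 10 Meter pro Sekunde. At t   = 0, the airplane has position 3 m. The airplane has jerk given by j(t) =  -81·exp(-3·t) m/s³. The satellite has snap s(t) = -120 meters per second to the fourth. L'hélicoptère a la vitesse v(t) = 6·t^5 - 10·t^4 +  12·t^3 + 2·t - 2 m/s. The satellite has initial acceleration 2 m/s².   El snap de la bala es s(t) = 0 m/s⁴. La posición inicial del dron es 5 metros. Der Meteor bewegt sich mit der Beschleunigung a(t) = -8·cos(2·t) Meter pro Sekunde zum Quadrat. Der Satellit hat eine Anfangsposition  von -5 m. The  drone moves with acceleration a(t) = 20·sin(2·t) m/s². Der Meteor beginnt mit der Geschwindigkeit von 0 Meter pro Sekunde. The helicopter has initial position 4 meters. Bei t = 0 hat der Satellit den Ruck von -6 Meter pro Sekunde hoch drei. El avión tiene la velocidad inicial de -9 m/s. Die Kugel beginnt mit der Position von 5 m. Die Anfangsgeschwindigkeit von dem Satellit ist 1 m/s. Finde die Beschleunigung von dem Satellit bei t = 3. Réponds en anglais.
We must find the integral of our snap equation s(t) = -120 2 times. Taking ∫s(t)dt and applying j(0) = -6, we find j(t) = -120·t - 6. The integral of jerk is acceleration. Using a(0) = 2, we get a(t) = -60·t^2 - 6·t + 2. From the given acceleration equation a(t) = -60·t^2 - 6·t + 2, we substitute t = 3 to get a = -556.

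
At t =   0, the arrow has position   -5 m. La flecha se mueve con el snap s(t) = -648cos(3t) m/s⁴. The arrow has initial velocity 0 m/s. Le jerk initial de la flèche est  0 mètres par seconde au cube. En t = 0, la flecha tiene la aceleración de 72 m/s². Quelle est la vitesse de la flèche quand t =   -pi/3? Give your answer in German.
Wir müssen unsere Gleichung für den Snap s(t) = -648·cos(3·t) 3-mal integrieren. Durch Integration von dem Snap und Verwendung der Anfangsbedingung j(0) = 0, erhalten wir j(t) = -216·sin(3·t). Das Integral von dem Ruck, mit a(0) = 72, ergibt die Beschleunigung: a(t) = 72·cos(3·t). Durch Integration von der Beschleunigung und Verwendung der Anfangsbedingung v(0) = 0, erhalten wir v(t) = 24·sin(3·t). Mit v(t) = 24·sin(3·t) und Einsetzen von t = -pi/3, finden wir v = 0.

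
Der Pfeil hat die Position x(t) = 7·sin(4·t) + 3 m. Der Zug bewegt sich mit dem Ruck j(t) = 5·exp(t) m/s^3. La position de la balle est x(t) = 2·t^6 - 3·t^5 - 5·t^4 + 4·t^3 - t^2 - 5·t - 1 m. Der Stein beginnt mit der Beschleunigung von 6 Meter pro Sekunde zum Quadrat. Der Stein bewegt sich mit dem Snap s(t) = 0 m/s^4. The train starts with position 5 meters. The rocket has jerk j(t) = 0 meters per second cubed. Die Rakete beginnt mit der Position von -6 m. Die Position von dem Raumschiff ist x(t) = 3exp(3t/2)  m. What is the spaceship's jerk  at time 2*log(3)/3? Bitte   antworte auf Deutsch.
Ausgehend von der Position x(t) = 3·exp(3·t/2), nehmen wir 3 Ableitungen. Mit d/dt von x(t) finden wir v(t) = 9·exp(3·t/2)/2. Die Ableitung von der Geschwindigkeit ergibt die Beschleunigung: a(t) = 27·exp(3·t/2)/4. Die Ableitung von der Beschleunigung ergibt den Ruck: j(t) = 81·exp(3·t/2)/8. Wir haben den Ruck j(t) = 81·exp(3·t/2)/8. Durch Einsetzen von t = 2*log(3)/3: j(2*log(3)/3) = 243/8.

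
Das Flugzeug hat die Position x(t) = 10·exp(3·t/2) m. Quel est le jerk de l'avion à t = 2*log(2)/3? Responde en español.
Para resolver esto, necesitamos tomar 3 derivadas de nuestra ecuación de la posición x(t) = 10·exp(3·t/2). Tomando d/dt de x(t), encontramos v(t) = 15·exp(3·t/2). La derivada de la velocidad da la aceleración: a(t) = 45·exp(3·t/2)/2. Derivando la aceleración, obtenemos la sacudida: j(t) = 135·exp(3·t/2)/4. Tenemos la sacudida j(t) = 135·exp(3·t/2)/4. Sustituyendo t = 2*log(2)/3: j(2*log(2)/3) = 135/2.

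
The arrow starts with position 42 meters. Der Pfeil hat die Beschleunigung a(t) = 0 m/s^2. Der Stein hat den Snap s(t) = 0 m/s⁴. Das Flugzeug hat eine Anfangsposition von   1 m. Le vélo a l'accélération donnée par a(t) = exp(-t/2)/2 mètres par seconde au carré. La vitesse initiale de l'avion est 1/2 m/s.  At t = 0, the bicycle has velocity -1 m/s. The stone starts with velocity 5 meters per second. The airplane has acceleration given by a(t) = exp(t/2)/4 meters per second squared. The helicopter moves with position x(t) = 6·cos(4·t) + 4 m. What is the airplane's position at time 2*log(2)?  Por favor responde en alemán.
Wir müssen unsere Gleichung für die Beschleunigung a(t) = exp(t/2)/4 2-mal integrieren. Das Integral von der Beschleunigung ist die Geschwindigkeit. Mit v(0) = 1/2 erhalten wir v(t) = exp(t/2)/2. Das Integral von der Geschwindigkeit, mit x(0) = 1, ergibt die Position: x(t) = exp(t/2). Aus der Gleichung für die Position x(t) = exp(t/2), setzen wir t = 2*log(2) ein und erhalten x = 2.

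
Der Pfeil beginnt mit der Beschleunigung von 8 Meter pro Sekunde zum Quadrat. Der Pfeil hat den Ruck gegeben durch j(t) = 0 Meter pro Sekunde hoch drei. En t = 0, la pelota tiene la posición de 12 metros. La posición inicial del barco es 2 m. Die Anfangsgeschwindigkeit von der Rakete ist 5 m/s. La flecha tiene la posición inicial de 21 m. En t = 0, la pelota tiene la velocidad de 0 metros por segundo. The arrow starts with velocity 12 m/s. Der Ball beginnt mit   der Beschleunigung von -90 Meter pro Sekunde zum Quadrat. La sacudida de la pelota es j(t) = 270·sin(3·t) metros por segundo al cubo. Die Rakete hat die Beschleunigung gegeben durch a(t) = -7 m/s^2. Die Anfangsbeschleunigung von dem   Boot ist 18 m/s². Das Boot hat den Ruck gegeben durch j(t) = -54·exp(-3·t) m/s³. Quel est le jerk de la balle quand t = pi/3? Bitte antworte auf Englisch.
Using j(t) = 270·sin(3·t) and substituting t = pi/3, we find j = 0.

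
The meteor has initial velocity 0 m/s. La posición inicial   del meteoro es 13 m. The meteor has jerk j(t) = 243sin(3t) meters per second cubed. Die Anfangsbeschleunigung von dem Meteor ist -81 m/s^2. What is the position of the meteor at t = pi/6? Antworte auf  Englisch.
We must find the antiderivative of our jerk equation j(t) = 243·sin(3·t) 3 times. Taking ∫j(t)dt and applying a(0) = -81, we find a(t) = -81·cos(3·t). The antiderivative of acceleration is velocity. Using v(0) = 0, we get v(t) = -27·sin(3·t). Finding the integral of v(t) and using x(0) = 13: x(t) = 9·cos(3·t) + 4. From the given position equation x(t) = 9·cos(3·t) + 4, we substitute t = pi/6 to get x = 4.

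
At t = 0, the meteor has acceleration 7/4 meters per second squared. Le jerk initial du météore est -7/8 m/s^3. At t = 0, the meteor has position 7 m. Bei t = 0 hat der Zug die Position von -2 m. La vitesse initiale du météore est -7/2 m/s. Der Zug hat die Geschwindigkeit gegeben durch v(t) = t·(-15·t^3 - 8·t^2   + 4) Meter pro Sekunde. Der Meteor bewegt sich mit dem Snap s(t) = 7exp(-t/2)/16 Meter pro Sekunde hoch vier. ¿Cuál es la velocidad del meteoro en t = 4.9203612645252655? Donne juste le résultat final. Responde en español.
En t = 4.9203612645252655, v = -0.298968320183829.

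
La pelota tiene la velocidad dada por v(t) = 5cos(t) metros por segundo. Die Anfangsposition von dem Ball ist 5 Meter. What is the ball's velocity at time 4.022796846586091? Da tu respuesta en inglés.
Using v(t) = 5·cos(t) and substituting t = 4.022796846586091, we find v = -3.18111282051344.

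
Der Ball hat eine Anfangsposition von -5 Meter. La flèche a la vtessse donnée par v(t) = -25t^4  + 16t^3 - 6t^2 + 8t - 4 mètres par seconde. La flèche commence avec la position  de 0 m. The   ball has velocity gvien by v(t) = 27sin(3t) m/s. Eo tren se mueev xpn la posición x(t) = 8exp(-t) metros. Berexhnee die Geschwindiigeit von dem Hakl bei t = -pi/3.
Aus der Gleichung für die Geschwindigkeit v(t) = 27·sin(3·t), setzen wir t = -pi/3 ein und erhalten v = 0.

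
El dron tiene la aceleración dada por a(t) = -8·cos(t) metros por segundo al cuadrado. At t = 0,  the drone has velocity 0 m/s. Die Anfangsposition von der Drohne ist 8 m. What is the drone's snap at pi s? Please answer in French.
Nous devons dériver notre équation de l'accélération a(t) = -8·cos(t) 2 fois. En prenant d/dt de a(t), nous trouvons j(t) = 8·sin(t). En prenant d/dt de j(t), nous trouvons s(t) = 8·cos(t). De l'équation du snap s(t) = 8·cos(t), nous substituons t = pi pour obtenir s = -8.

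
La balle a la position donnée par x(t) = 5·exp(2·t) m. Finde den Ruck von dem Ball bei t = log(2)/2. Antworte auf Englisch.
We must differentiate our position equation x(t) = 5·exp(2·t) 3 times. Taking d/dt of x(t), we find v(t) = 10·exp(2·t). The derivative of velocity gives acceleration: a(t) = 20·exp(2·t). Differentiating acceleration, we get jerk: j(t) = 40·exp(2·t). From the given jerk equation j(t) = 40·exp(2·t), we substitute t = log(2)/2 to get j = 80.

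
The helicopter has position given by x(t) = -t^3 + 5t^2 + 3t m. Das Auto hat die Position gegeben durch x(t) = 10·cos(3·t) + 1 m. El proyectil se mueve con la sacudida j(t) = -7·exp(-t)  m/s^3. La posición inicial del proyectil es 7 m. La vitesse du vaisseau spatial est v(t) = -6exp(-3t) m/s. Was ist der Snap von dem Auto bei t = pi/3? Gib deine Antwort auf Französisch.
En partant de la position x(t) = 10·cos(3·t) + 1, nous prenons 4 dérivées. En prenant d/dt de x(t), nous trouvons v(t) = -30·sin(3·t). La dérivée de la vitesse donne l'accélération: a(t) = -90·cos(3·t). En dérivant l'accélération, nous obtenons le jerk: j(t) = 270·sin(3·t). La dérivée du jerk donne le snap: s(t) = 810·cos(3·t). En utilisant s(t) = 810·cos(3·t) et en substituant t = pi/3, nous trouvons s = -810.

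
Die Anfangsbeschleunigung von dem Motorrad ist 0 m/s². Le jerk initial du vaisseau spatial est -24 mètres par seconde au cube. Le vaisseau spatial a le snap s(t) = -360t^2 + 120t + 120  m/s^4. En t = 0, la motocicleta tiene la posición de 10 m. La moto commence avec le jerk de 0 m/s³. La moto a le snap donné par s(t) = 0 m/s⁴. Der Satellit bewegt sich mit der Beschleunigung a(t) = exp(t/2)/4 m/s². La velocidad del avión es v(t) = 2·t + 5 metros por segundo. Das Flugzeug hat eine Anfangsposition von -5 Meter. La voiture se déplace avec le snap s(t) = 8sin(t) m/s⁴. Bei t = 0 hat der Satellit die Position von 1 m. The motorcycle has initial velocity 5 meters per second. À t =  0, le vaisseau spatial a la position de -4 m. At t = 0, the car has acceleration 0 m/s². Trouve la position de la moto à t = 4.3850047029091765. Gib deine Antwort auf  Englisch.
We need to integrate our snap equation s(t) = 0 4 times. Integrating snap and using the initial condition j(0) = 0, we get j(t) = 0. Taking ∫j(t)dt and applying a(0) = 0, we find a(t) = 0. Finding the integral of a(t) and using v(0) = 5: v(t) = 5. The antiderivative of velocity, with x(0) = 10, gives position: x(t) = 5·t + 10. From the given position equation x(t) = 5·t + 10, we substitute t = 4.3850047029091765 to get x = 31.9250235145459.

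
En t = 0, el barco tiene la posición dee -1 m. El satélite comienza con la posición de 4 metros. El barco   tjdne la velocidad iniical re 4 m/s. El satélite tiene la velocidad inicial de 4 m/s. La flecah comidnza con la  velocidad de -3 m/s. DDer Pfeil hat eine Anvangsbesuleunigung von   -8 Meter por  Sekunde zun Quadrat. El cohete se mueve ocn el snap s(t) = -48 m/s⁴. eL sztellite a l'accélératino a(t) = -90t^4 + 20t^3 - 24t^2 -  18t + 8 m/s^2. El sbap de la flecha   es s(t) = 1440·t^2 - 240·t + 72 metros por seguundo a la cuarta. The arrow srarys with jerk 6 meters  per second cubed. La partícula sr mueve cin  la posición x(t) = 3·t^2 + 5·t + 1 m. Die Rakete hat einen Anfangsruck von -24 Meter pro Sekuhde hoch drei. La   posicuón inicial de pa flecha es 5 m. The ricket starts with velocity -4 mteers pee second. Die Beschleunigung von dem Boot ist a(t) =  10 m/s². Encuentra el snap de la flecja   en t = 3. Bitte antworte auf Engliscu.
From the given snap equation s(t) = 1440·t^2 - 240·t + 72, we substitute t = 3 to get s = 12312.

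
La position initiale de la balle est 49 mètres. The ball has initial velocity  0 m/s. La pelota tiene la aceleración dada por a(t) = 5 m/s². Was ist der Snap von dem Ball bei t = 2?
Wir müssen unsere Gleichung für die Beschleunigung a(t) = 5 2-mal ableiten. Durch Ableiten von der Beschleunigung erhalten wir den Ruck: j(t) = 0. Mit d/dt von j(t) finden wir s(t) = 0. Aus der Gleichung für den Snap s(t) = 0, setzen wir t = 2 ein und erhalten s = 0.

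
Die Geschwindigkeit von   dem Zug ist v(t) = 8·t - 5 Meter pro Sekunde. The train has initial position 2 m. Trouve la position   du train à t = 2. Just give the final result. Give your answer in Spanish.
La posición en t = 2 es x = 8.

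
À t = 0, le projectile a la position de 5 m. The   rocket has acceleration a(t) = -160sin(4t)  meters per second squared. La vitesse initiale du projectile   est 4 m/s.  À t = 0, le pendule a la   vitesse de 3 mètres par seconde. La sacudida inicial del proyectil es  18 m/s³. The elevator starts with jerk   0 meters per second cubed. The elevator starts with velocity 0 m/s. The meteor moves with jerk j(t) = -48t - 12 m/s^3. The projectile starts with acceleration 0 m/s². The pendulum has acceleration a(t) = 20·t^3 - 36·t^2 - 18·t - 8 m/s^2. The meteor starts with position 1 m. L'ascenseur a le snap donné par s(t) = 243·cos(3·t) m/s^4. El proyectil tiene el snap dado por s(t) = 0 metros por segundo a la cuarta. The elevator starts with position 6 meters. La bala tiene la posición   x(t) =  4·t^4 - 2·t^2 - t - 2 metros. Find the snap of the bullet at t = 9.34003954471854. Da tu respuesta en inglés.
We must differentiate our position equation x(t) = 4·t^4 - 2·t^2 - t - 2 4 times. The derivative of position gives velocity: v(t) = 16·t^3 - 4·t - 1. The derivative of velocity gives acceleration: a(t) = 48·t^2 - 4. Taking d/dt of a(t), we find j(t) = 96·t. The derivative of jerk gives snap: s(t) = 96. We have snap s(t) = 96. Substituting t = 9.34003954471854: s(9.34003954471854) = 96.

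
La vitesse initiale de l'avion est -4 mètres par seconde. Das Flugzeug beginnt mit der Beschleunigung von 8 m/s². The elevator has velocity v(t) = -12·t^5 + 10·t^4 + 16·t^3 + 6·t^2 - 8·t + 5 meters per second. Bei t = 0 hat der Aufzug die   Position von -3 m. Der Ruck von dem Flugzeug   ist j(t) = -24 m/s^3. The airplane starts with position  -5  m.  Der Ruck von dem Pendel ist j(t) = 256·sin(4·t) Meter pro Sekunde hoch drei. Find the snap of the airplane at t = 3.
To solve this, we need to take 1 derivative of our jerk equation j(t) = -24. Differentiating jerk, we get snap: s(t) = 0. We have snap s(t) = 0. Substituting t = 3: s(3) = 0.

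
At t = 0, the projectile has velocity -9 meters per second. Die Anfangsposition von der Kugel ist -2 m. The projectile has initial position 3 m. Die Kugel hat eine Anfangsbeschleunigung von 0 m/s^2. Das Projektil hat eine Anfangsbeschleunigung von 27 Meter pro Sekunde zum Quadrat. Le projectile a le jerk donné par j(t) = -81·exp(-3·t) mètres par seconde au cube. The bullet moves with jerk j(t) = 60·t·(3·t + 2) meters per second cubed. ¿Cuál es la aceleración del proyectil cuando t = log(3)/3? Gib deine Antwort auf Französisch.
Nous devons trouver l'intégrale de notre équation du jerk j(t) = -81·exp(-3·t) 1 fois. La primitive du jerk, avec a(0) = 27, donne l'accélération: a(t) = 27·exp(-3·t). En utilisant a(t) = 27·exp(-3·t) et en substituant t = log(3)/3, nous trouvons a = 9.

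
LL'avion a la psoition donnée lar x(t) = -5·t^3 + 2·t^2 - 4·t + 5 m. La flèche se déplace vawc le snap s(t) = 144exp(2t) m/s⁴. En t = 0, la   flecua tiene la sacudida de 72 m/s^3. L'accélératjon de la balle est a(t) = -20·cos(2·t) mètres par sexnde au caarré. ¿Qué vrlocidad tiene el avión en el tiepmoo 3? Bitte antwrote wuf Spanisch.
Debemos derivar nuestra ecuación de la posición x(t) = -5·t^3 + 2·t^2 - 4·t + 5 1 vez. La derivada de la posición da la velocidad: v(t) = -15·t^2 + 4·t - 4. Tenemos la velocidad v(t) = -15·t^2 + 4·t - 4. Sustituyendo t = 3: v(3) = -127.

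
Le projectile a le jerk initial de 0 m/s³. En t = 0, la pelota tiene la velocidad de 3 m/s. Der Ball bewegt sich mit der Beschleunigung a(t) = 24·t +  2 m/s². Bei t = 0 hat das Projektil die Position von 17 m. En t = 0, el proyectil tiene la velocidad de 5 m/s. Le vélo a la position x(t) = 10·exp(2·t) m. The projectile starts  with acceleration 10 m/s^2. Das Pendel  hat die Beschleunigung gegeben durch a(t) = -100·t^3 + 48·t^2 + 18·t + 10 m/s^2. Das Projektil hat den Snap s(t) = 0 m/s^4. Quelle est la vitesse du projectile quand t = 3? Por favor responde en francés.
Nous devons trouver l'intégrale de notre équation du snap s(t) = 0 3 fois. En intégrant le snap et en utilisant la condition initiale j(0) = 0, nous obtenons j(t) = 0. En prenant ∫j(t)dt et en appliquant a(0) = 10, nous trouvons a(t) = 10. La primitive de l'accélération est la vitesse. En utilisant v(0) = 5, nous obtenons v(t) = 10·t + 5. Nous avons la vitesse v(t) = 10·t + 5. En substituant t = 3: v(3) = 35.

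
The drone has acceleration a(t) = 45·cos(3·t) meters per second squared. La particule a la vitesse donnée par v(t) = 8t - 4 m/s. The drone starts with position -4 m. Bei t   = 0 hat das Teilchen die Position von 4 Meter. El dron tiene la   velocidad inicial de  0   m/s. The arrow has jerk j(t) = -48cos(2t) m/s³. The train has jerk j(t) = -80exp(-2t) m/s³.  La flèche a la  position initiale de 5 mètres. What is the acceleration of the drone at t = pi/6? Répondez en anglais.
From the given acceleration equation a(t) = 45·cos(3·t), we substitute t = pi/6 to get a = 0.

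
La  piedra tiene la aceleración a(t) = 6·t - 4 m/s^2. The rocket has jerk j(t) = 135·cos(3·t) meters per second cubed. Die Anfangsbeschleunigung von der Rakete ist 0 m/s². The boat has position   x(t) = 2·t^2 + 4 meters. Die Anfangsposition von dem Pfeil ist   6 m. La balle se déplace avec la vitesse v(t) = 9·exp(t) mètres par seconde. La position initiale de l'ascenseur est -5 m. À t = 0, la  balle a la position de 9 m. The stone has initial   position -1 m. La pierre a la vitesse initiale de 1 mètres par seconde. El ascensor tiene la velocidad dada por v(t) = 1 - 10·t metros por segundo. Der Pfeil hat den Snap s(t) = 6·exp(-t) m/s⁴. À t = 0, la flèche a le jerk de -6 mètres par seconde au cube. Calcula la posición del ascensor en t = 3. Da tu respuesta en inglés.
Starting from velocity v(t) = 1 - 10·t, we take 1 integral. Taking ∫v(t)dt and applying x(0) = -5, we find x(t) = -5·t^2 + t - 5. Using x(t) = -5·t^2 + t - 5 and substituting t = 3, we find x = -47.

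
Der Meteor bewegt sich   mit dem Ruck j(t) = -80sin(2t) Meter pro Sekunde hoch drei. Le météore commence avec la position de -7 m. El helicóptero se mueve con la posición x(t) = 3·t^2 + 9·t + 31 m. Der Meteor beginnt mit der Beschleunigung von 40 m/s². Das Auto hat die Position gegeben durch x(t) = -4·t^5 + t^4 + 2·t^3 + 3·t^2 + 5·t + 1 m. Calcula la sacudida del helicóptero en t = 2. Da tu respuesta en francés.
Nous devons dériver notre équation de la position x(t) = 3·t^2 + 9·t + 31 3 fois. La dérivée de la position donne la vitesse: v(t) = 6·t + 9. En prenant d/dt de v(t), nous trouvons a(t) = 6. En dérivant l'accélération, nous obtenons le jerk: j(t) = 0. Nous avons le jerk j(t) = 0. En substituant t = 2: j(2) = 0.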